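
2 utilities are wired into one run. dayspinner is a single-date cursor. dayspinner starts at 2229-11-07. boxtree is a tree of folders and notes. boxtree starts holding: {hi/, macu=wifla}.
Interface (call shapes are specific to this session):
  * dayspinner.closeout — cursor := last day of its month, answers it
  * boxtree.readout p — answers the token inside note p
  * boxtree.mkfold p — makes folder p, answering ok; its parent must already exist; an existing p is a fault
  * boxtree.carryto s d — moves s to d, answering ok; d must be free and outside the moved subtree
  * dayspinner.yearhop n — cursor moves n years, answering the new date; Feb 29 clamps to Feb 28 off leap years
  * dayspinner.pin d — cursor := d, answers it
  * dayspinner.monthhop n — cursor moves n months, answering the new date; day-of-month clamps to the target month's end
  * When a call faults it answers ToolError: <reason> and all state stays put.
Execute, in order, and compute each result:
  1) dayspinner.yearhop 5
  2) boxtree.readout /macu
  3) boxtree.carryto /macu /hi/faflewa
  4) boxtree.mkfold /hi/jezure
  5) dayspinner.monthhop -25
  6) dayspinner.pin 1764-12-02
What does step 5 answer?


% 1. dayspinner.yearhop(n→5) => 2234-11-07
% 2. boxtree.readout(p→/macu) => wifla
% 3. boxtree.carryto(s→/macu, d→/hi/faflewa) => ok
% 4. boxtree.mkfold(p→/hi/jezure) => ok
% 5. dayspinner.monthhop(n→-25) => 2232-10-07
% 6. dayspinner.pin(d→1764-12-02) => 1764-12-02

Answer: 2232-10-07


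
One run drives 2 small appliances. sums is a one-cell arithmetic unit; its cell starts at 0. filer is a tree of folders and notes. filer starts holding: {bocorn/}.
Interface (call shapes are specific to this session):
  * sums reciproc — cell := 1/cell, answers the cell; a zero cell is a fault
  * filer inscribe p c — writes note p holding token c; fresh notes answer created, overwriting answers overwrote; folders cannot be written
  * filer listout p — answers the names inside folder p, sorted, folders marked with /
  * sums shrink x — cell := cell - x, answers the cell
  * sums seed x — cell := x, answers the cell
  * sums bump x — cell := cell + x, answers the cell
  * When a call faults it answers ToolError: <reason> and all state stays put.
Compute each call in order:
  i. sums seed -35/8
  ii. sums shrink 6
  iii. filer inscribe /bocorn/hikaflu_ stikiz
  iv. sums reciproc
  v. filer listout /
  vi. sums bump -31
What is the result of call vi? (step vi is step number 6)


Answer: -2581/83

Derivation:
→ sums seed(x='-35/8')
← -35/8
→ sums shrink(x='6')
← -83/8
→ filer inscribe(p='/bocorn/hikaflu_', c='stikiz')
← created
→ sums reciproc()
← -8/83
→ filer listout(p='/')
← [bocorn/]
→ sums bump(x='-31')
← -2581/83


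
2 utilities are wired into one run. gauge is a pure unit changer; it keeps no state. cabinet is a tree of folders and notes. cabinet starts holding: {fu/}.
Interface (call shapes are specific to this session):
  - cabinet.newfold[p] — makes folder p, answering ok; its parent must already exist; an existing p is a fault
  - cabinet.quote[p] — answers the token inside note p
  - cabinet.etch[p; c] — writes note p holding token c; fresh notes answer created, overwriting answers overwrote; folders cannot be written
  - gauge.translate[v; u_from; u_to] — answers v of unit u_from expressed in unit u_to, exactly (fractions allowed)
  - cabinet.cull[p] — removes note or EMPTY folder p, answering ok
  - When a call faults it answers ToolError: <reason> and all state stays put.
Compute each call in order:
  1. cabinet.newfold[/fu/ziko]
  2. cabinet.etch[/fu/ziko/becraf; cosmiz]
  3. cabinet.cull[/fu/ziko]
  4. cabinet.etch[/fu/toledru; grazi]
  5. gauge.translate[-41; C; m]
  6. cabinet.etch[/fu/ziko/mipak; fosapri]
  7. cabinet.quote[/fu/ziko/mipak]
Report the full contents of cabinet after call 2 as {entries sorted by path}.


Answer: {fu/, fu/ziko/, fu/ziko/becraf=cosmiz}

Derivation:
·→ cabinet.newfold(p=/fu/ziko)
·← ok
·→ cabinet.etch(p=/fu/ziko/becraf, c=cosmiz)
·← created
·→ cabinet.cull(p=/fu/ziko)
·← ToolError: not empty
·→ cabinet.etch(p=/fu/toledru, c=grazi)
·← created
·→ gauge.translate(v=-41, u_from=C, u_to=m)
·← ToolError: incompatible units
·→ cabinet.etch(p=/fu/ziko/mipak, c=fosapri)
·← created
·→ cabinet.quote(p=/fu/ziko/mipak)
·← fosapri


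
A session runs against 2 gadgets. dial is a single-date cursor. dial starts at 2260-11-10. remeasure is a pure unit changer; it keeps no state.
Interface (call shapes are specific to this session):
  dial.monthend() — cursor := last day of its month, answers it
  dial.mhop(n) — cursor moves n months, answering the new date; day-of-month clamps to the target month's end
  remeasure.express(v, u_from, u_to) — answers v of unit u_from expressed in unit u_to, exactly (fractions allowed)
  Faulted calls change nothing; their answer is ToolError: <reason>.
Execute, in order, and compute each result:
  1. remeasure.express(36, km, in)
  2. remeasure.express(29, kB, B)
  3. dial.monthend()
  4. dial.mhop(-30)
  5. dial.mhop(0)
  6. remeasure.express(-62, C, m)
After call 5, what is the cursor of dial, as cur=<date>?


Answer: cur=2258-05-30

Derivation:
Act: remeasure.express[v=36; u_from=km; u_to=in]
Obs: 180000000/127
Act: remeasure.express[v=29; u_from=kB; u_to=B]
Obs: 29000
Act: dial.monthend[]
Obs: 2260-11-30
Act: dial.mhop[n=-30]
Obs: 2258-05-30
Act: dial.mhop[n=0]
Obs: 2258-05-30
Act: remeasure.express[v=-62; u_from=C; u_to=m]
Obs: ToolError: incompatible units


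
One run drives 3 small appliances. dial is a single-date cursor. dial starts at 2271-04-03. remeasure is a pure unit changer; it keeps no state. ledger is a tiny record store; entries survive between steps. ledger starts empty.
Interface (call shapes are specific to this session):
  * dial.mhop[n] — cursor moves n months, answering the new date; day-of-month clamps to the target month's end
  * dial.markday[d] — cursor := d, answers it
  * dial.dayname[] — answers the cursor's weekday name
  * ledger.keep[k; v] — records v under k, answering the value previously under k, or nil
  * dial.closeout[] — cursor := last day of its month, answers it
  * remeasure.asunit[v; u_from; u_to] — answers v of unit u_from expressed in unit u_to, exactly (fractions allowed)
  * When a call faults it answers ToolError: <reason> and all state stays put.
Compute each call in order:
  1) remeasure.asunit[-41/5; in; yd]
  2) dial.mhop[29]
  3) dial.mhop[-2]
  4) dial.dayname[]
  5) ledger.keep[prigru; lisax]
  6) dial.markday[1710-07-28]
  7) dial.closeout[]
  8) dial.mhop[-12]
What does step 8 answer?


Next I call remeasure.asunit with v='-41/5', u_from='in', u_to='yd', and see -41/180.
Now I run dial.mhop with n='29', — result: 2273-09-03.
I run dial.mhop with n='-2', and get 2273-07-03.
I call dial.dayname, which returns Thursday.
I use ledger.keep with k='prigru', v='lisax', giving nil.
I invoke dial.markday with d='1710-07-28', and get 1710-07-28.
I use dial.closeout(), yielding 1710-07-31.
I use dial.mhop with n='-12', and see 1709-07-31.

Answer: 1709-07-31


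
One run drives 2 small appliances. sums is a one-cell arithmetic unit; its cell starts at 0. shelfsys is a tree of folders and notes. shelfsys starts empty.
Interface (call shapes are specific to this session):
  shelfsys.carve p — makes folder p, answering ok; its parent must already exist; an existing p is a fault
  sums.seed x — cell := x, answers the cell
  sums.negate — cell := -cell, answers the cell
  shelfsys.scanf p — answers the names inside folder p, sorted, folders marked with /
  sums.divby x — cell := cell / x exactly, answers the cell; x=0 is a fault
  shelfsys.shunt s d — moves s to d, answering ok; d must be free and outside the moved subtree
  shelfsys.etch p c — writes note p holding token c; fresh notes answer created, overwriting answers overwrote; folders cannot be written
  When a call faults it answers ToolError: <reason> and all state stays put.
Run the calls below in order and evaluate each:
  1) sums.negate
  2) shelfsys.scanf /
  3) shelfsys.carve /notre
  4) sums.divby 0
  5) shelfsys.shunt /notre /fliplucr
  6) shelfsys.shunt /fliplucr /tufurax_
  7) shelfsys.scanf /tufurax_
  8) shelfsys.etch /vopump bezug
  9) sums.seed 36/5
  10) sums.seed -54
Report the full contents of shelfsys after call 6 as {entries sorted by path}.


-- sums.negate() => 0
-- shelfsys.scanf(p: /) => []
-- shelfsys.carve(p: /notre) => ok
-- sums.divby(x: 0) => ToolError: division by zero
-- shelfsys.shunt(s: /notre, d: /fliplucr) => ok
-- shelfsys.shunt(s: /fliplucr, d: /tufurax_) => ok
-- shelfsys.scanf(p: /tufurax_) => []
-- shelfsys.etch(p: /vopump, c: bezug) => created
-- sums.seed(x: 36/5) => 36/5
-- sums.seed(x: -54) => -54

Answer: {tufurax_/}


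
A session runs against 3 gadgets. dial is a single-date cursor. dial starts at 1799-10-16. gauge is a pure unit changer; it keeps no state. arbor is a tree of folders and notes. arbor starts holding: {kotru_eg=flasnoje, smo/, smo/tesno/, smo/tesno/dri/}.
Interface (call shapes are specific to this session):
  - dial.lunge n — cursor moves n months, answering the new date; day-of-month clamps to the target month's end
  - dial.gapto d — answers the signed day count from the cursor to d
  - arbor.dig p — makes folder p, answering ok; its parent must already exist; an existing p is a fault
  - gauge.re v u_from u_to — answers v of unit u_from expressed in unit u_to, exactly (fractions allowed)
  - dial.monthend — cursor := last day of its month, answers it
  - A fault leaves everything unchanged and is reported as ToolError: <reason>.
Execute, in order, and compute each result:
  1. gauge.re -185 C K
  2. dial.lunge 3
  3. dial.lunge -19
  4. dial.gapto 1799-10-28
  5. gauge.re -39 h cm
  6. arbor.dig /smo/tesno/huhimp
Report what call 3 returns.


Answer: 1798-06-16

Derivation:
-- gauge.re(v='-185', u_from='C', u_to='K') == 1763/20
-- dial.lunge(n='3') == 1800-01-16
-- dial.lunge(n='-19') == 1798-06-16
-- dial.gapto(d='1799-10-28') == 499
-- gauge.re(v='-39', u_from='h', u_to='cm') == ToolError: incompatible units
-- arbor.dig(p='/smo/tesno/huhimp') == ok


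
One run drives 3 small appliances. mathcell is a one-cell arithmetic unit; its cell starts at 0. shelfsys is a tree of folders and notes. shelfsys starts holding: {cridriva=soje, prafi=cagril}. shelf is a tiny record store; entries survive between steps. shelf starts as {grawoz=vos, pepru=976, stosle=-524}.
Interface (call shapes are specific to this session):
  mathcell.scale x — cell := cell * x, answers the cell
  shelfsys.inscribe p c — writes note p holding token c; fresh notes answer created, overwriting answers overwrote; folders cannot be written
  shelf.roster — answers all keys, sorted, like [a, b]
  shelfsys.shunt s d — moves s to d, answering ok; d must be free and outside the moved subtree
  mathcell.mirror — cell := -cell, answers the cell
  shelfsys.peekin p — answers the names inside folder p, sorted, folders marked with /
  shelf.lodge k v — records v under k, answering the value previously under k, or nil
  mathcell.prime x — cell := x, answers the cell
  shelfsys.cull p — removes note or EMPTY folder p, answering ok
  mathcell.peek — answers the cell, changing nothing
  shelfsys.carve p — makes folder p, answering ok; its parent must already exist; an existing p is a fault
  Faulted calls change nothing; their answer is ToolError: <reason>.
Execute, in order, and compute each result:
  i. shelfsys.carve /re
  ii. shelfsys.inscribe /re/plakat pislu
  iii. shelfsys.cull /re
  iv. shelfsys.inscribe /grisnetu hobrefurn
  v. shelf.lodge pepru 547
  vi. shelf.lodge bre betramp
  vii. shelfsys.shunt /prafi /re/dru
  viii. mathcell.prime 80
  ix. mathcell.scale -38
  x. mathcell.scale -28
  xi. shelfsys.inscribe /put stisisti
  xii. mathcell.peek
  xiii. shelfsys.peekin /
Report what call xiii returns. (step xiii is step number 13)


Answer: [cridriva, grisnetu, put, re/]

Derivation:
Act: shelfsys.carve[p→/re]
Obs: ok
Act: shelfsys.inscribe[p→/re/plakat; c→pislu]
Obs: created
Act: shelfsys.cull[p→/re]
Obs: ToolError: not empty
Act: shelfsys.inscribe[p→/grisnetu; c→hobrefurn]
Obs: created
Act: shelf.lodge[k→pepru; v→547]
Obs: 976
Act: shelf.lodge[k→bre; v→betramp]
Obs: nil
Act: shelfsys.shunt[s→/prafi; d→/re/dru]
Obs: ok
Act: mathcell.prime[x→80]
Obs: 80
Act: mathcell.scale[x→-38]
Obs: -3040
Act: mathcell.scale[x→-28]
Obs: 85120
Act: shelfsys.inscribe[p→/put; c→stisisti]
Obs: created
Act: mathcell.peek[]
Obs: 85120
Act: shelfsys.peekin[p→/]
Obs: [cridriva, grisnetu, put, re/]


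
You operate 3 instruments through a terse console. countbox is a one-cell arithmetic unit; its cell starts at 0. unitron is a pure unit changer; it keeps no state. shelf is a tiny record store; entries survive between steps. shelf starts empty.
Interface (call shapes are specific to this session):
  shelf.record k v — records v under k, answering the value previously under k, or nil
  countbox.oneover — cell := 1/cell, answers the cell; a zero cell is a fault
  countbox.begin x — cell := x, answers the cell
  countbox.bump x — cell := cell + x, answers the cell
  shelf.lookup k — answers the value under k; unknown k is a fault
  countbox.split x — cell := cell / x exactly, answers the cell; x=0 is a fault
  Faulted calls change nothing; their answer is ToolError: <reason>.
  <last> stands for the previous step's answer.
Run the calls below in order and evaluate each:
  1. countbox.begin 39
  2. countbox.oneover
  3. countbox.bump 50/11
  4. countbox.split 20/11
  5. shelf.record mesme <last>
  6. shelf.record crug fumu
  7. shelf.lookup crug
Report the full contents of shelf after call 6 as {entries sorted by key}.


Answer: {crug=fumu, mesme=1961/780}

Derivation:
$ countbox.begin x='39'
[out] 39
$ countbox.oneover
[out] 1/39
$ countbox.bump x='50/11'
[out] 1961/429
$ countbox.split x='20/11'
[out] 1961/780
$ shelf.record k='mesme' v='<last>'
[out] nil
$ shelf.record k='crug' v='fumu'
[out] nil
$ shelf.lookup k='crug'
[out] fumu


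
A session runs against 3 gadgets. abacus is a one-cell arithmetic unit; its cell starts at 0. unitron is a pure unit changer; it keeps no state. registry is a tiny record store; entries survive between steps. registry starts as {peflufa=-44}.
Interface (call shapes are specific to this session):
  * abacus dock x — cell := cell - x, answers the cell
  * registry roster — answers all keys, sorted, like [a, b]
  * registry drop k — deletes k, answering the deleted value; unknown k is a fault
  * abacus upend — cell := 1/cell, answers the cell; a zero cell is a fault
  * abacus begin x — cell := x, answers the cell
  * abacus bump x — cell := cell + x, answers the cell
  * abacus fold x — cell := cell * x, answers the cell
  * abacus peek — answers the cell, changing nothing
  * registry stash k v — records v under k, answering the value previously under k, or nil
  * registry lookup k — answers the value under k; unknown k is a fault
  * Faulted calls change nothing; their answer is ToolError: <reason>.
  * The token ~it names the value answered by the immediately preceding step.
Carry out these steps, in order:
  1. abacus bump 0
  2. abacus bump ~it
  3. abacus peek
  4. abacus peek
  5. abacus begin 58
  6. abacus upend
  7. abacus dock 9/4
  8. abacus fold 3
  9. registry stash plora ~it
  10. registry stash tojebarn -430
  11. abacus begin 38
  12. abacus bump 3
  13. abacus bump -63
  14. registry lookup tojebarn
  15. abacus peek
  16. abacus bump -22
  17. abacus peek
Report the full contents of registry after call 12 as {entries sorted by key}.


Answer: {peflufa=-44, plora=-777/116, tojebarn=-430}

Derivation:
Do: abacus bump[x='0']
See: 0
Do: abacus bump[x='~it']
See: 0
Do: abacus peek[]
See: 0
Do: abacus peek[]
See: 0
Do: abacus begin[x='58']
See: 58
Do: abacus upend[]
See: 1/58
Do: abacus dock[x='9/4']
See: -259/116
Do: abacus fold[x='3']
See: -777/116
Do: registry stash[k='plora'; v='~it']
See: nil
Do: registry stash[k='tojebarn'; v='-430']
See: nil
Do: abacus begin[x='38']
See: 38
Do: abacus bump[x='3']
See: 41
Do: abacus bump[x='-63']
See: -22
Do: registry lookup[k='tojebarn']
See: -430
Do: abacus peek[]
See: -22
Do: abacus bump[x='-22']
See: -44
Do: abacus peek[]
See: -44


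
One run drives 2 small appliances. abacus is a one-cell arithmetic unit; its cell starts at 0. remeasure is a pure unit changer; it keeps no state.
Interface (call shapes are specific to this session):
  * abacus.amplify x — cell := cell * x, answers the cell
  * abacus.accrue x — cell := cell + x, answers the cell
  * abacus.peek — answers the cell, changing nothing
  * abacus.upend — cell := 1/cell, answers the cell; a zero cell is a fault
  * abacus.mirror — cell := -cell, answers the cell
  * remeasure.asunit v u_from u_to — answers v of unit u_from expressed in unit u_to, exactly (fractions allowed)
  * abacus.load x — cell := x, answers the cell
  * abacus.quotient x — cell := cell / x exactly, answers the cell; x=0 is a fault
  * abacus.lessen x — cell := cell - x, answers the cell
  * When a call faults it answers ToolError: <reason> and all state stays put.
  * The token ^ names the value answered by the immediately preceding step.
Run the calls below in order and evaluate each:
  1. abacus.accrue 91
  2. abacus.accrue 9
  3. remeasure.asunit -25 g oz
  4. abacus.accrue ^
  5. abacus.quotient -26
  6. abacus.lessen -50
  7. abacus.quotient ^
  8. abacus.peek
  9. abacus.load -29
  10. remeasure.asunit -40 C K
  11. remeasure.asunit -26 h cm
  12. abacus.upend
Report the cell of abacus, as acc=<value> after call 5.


Answer: acc=-2247961850/589670081

Derivation:
Act: accrue[x: 91]
Obs: 91
Act: accrue[x: 9]
Obs: 100
Act: asunit[v: -25; u_from: g; u_to: oz]
Obs: -40000000/45359237
Act: accrue[x: ^]
Obs: 4495923700/45359237
Act: quotient[x: -26]
Obs: -2247961850/589670081
Act: lessen[x: -50]
Obs: 27235542200/589670081
Act: quotient[x: ^]
Obs: 1
Act: peek[]
Obs: 1
Act: load[x: -29]
Obs: -29
Act: asunit[v: -40; u_from: C; u_to: K]
Obs: 4663/20
Act: asunit[v: -26; u_from: h; u_to: cm]
Obs: ToolError: incompatible units
Act: upend[]
Obs: -1/29


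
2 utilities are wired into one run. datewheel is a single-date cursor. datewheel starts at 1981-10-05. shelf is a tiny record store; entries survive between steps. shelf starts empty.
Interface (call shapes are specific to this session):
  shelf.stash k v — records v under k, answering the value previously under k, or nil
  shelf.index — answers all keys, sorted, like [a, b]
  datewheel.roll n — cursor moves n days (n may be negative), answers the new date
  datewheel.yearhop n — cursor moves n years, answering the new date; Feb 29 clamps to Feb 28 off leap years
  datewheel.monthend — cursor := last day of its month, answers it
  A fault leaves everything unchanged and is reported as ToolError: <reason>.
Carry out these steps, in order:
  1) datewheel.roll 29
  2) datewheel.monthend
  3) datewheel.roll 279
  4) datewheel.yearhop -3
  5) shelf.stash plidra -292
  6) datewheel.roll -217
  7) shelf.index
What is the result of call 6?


Answer: 1979-01-31

Derivation:
! 1. roll(n=29) ~> 1981-11-03
! 2. monthend() ~> 1981-11-30
! 3. roll(n=279) ~> 1982-09-05
! 4. yearhop(n=-3) ~> 1979-09-05
! 5. stash(k=plidra, v=-292) ~> nil
! 6. roll(n=-217) ~> 1979-01-31
! 7. index() ~> [plidra]


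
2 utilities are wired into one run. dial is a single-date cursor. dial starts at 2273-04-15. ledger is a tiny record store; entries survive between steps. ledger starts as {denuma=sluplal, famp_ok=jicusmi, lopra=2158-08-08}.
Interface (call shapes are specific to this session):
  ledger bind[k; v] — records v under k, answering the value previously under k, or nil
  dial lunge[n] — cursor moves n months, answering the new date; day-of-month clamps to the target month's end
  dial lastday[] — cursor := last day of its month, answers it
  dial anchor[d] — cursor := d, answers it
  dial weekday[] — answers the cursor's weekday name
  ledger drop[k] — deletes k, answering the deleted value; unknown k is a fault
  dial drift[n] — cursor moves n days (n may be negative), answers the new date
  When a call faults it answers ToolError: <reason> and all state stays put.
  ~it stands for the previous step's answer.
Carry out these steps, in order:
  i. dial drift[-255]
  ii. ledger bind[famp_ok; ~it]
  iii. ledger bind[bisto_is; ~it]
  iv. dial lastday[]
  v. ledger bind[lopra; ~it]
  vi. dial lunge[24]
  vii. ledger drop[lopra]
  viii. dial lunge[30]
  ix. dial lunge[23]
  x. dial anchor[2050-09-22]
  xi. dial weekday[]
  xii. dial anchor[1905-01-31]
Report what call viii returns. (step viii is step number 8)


// dial drift(n='-255') -> 2272-08-03
// ledger bind(k='famp_ok', v='~it') -> jicusmi
// ledger bind(k='bisto_is', v='~it') -> nil
// dial lastday() -> 2272-08-31
// ledger bind(k='lopra', v='~it') -> 2158-08-08
// dial lunge(n='24') -> 2274-08-31
// ledger drop(k='lopra') -> 2272-08-31
// dial lunge(n='30') -> 2277-02-28
// dial lunge(n='23') -> 2279-01-28
// dial anchor(d='2050-09-22') -> 2050-09-22
// dial weekday() -> Thursday
// dial anchor(d='1905-01-31') -> 1905-01-31

Answer: 2277-02-28


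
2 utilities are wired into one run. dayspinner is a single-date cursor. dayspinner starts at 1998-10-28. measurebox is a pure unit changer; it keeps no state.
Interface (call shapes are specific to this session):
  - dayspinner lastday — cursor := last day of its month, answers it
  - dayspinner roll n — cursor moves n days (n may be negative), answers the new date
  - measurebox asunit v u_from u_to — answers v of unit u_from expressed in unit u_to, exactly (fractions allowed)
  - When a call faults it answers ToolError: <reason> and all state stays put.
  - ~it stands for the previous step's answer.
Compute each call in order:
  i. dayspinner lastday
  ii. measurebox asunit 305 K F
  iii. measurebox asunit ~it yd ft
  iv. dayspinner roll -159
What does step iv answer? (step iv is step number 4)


Answer: 1998-05-25

Derivation:
> dayspinner lastday
  1998-10-31
> measurebox asunit 305 K F
  8933/100
> measurebox asunit ~it yd ft
  26799/100
> dayspinner roll -159
  1998-05-25


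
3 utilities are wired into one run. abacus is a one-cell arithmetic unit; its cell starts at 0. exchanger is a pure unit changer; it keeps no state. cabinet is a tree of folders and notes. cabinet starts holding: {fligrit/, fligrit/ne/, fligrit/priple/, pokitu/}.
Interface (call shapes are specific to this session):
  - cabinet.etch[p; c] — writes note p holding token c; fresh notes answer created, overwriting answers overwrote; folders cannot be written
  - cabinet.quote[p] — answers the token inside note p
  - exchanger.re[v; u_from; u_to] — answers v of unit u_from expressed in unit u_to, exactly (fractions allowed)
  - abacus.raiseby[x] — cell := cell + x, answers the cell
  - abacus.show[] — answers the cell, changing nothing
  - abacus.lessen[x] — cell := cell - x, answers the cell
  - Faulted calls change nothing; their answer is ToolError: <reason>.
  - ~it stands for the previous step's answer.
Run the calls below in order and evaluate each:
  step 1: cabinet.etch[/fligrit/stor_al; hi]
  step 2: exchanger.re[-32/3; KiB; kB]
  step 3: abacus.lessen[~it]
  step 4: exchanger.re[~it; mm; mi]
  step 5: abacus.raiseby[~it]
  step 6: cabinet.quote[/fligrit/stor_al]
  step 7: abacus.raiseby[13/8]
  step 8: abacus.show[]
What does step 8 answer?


==> cabinet.etch(p: /fligrit/stor_al, c: hi)
<== created
==> exchanger.re(v: -32/3, u_from: KiB, u_to: kB)
<== -4096/375
==> abacus.lessen(x: ~it)
<== 4096/375
==> exchanger.re(v: ~it, u_from: mm, u_to: mi)
<== 32/4714875
==> abacus.raiseby(x: ~it)
<== 10299808/942975
==> cabinet.quote(p: /fligrit/stor_al)
<== hi
==> abacus.raiseby(x: 13/8)
<== 94657139/7543800
==> abacus.show()
<== 94657139/7543800

Answer: 94657139/7543800


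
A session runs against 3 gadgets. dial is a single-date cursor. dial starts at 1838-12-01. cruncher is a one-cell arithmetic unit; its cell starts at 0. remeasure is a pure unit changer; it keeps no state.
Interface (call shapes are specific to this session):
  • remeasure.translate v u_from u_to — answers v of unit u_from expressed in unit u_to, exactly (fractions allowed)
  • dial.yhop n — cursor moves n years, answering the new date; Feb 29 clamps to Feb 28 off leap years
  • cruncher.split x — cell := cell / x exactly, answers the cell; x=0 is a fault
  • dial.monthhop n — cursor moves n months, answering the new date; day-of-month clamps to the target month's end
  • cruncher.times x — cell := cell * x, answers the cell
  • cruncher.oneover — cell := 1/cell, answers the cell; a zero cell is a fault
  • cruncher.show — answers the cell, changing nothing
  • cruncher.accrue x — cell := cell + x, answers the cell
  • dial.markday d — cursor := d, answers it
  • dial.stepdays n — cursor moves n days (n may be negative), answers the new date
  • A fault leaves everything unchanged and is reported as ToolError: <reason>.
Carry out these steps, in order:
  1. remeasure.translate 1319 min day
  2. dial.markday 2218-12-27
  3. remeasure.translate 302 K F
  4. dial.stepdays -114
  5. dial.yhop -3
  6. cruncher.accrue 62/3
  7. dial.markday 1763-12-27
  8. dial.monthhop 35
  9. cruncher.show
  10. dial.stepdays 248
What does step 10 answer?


I call remeasure.translate with v='1319', u_from='min', u_to='day', which returns 1319/1440.
I use dial.markday with d='2218-12-27', yielding 2218-12-27.
I call remeasure.translate with v='302', u_from='K', u_to='F': 8393/100.
Now I run dial.stepdays with n='-114', and get 2218-09-04.
Invoking dial.yhop with n='-3', and see 2215-09-04.
Using cruncher.accrue with x='62/3', — result: 62/3.
I call dial.markday with d='1763-12-27', and observe 1763-12-27.
I use dial.monthhop with n='35', and get 1766-11-27.
Next I call cruncher.show, → 62/3.
Using dial.stepdays with n='248', and get 1767-08-02.

Answer: 1767-08-02


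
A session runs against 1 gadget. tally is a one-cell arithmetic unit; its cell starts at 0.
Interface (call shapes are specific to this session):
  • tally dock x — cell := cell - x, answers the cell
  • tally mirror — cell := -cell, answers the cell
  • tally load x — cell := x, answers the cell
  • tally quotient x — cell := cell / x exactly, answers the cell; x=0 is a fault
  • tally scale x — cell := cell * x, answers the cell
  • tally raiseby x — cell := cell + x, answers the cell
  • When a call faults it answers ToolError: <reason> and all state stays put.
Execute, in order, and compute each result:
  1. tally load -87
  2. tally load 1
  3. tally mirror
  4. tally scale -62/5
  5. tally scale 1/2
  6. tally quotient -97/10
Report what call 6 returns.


Answer: -62/97

Derivation:
·→ tally load(x='-87')
·← -87
·→ tally load(x='1')
·← 1
·→ tally mirror()
·← -1
·→ tally scale(x='-62/5')
·← 62/5
·→ tally scale(x='1/2')
·← 31/5
·→ tally quotient(x='-97/10')
·← -62/97


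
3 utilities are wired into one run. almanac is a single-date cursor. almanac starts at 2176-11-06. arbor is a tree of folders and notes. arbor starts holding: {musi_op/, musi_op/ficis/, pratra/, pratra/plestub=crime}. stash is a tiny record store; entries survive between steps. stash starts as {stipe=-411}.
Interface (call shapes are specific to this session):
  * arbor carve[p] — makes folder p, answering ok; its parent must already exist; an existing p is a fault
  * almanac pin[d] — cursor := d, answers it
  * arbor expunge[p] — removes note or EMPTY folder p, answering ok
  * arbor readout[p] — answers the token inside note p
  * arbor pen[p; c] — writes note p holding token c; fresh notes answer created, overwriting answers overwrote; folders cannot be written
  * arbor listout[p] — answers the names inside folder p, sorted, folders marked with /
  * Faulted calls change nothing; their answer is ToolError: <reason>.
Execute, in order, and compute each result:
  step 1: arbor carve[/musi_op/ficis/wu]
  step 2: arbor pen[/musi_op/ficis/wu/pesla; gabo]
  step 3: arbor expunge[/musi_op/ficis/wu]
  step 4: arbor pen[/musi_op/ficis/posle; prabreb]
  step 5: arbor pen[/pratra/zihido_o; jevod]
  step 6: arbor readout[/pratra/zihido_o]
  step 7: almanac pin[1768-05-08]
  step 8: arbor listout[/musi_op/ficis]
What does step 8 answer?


[in] arbor carve /musi_op/ficis/wu
= ok
[in] arbor pen /musi_op/ficis/wu/pesla gabo
= created
[in] arbor expunge /musi_op/ficis/wu
= ToolError: not empty
[in] arbor pen /musi_op/ficis/posle prabreb
= created
[in] arbor pen /pratra/zihido_o jevod
= created
[in] arbor readout /pratra/zihido_o
= jevod
[in] almanac pin 1768-05-08
= 1768-05-08
[in] arbor listout /musi_op/ficis
= [posle, wu/]

Answer: [posle, wu/]


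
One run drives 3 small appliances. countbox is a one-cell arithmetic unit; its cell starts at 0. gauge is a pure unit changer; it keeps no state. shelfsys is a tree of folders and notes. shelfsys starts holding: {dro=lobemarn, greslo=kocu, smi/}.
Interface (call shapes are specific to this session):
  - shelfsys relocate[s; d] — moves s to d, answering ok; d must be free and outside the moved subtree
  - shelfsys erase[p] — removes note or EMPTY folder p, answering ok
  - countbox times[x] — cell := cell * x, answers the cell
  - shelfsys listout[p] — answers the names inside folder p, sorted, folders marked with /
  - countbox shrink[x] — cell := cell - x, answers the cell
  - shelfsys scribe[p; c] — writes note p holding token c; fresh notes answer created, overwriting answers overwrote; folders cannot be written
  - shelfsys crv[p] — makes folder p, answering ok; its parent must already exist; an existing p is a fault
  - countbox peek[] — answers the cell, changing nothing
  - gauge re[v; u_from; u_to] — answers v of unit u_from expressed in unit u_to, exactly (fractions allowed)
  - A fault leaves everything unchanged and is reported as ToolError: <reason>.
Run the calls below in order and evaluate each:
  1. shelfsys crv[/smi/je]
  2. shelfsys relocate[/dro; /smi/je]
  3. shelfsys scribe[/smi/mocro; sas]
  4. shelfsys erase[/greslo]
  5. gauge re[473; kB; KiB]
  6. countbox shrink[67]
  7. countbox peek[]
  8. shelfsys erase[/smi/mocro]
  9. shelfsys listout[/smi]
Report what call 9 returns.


// shelfsys crv(p='/smi/je') -> ok
// shelfsys relocate(s='/dro', d='/smi/je') -> ToolError: exists
// shelfsys scribe(p='/smi/mocro', c='sas') -> created
// shelfsys erase(p='/greslo') -> ok
// gauge re(v='473', u_from='kB', u_to='KiB') -> 59125/128
// countbox shrink(x='67') -> -67
// countbox peek() -> -67
// shelfsys erase(p='/smi/mocro') -> ok
// shelfsys listout(p='/smi') -> [je/]

Answer: [je/]


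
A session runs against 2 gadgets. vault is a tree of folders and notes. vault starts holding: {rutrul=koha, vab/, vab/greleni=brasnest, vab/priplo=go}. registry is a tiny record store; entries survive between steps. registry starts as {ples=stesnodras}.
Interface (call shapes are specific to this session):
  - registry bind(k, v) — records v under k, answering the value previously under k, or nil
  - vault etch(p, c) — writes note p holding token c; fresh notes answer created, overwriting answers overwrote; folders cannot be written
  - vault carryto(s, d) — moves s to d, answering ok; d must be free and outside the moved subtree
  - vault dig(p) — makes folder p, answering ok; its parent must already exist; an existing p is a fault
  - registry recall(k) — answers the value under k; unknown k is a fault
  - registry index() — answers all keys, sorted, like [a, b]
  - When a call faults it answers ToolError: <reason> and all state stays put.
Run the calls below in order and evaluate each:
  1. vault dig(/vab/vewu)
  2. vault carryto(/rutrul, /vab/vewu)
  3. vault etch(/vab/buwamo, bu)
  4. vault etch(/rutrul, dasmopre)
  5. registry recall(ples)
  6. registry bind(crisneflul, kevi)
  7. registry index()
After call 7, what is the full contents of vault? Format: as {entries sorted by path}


Step: vault dig[p→/vab/vewu]
Result: ok
Step: vault carryto[s→/rutrul; d→/vab/vewu]
Result: ToolError: exists
Step: vault etch[p→/vab/buwamo; c→bu]
Result: created
Step: vault etch[p→/rutrul; c→dasmopre]
Result: overwrote
Step: registry recall[k→ples]
Result: stesnodras
Step: registry bind[k→crisneflul; v→kevi]
Result: nil
Step: registry index[]
Result: [crisneflul, ples]

Answer: {rutrul=dasmopre, vab/, vab/buwamo=bu, vab/greleni=brasnest, vab/priplo=go, vab/vewu/}


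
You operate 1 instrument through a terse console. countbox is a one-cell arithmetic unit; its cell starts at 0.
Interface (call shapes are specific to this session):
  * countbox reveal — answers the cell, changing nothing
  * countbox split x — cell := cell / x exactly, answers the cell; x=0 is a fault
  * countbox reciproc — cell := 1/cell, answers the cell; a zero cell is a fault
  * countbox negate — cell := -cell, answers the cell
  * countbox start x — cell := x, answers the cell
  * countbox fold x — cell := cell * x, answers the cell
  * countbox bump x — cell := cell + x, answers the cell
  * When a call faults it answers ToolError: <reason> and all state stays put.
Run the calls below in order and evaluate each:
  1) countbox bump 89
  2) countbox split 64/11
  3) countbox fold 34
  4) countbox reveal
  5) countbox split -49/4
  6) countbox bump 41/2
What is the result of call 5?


Answer: -16643/392

Derivation:
→ countbox bump(x=89)
← 89
→ countbox split(x=64/11)
← 979/64
→ countbox fold(x=34)
← 16643/32
→ countbox reveal()
← 16643/32
→ countbox split(x=-49/4)
← -16643/392
→ countbox bump(x=41/2)
← -8607/392


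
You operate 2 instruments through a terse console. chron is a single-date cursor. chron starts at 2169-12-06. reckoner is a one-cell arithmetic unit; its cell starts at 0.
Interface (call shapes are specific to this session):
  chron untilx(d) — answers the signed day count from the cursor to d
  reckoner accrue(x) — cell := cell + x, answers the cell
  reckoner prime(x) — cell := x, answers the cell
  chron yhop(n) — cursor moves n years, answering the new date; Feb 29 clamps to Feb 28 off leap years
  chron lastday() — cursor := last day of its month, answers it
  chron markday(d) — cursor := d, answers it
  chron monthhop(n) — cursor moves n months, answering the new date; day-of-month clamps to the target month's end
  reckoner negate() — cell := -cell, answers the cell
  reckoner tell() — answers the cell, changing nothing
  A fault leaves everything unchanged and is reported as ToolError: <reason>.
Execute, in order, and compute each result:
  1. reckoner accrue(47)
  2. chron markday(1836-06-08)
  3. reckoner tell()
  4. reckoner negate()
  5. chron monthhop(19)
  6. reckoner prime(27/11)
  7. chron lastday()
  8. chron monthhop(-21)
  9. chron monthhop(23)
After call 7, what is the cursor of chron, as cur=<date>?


-- 1. reckoner accrue(x=47) == 47
-- 2. chron markday(d=1836-06-08) == 1836-06-08
-- 3. reckoner tell() == 47
-- 4. reckoner negate() == -47
-- 5. chron monthhop(n=19) == 1838-01-08
-- 6. reckoner prime(x=27/11) == 27/11
-- 7. chron lastday() == 1838-01-31
-- 8. chron monthhop(n=-21) == 1836-04-30
-- 9. chron monthhop(n=23) == 1838-03-30

Answer: cur=1838-01-31


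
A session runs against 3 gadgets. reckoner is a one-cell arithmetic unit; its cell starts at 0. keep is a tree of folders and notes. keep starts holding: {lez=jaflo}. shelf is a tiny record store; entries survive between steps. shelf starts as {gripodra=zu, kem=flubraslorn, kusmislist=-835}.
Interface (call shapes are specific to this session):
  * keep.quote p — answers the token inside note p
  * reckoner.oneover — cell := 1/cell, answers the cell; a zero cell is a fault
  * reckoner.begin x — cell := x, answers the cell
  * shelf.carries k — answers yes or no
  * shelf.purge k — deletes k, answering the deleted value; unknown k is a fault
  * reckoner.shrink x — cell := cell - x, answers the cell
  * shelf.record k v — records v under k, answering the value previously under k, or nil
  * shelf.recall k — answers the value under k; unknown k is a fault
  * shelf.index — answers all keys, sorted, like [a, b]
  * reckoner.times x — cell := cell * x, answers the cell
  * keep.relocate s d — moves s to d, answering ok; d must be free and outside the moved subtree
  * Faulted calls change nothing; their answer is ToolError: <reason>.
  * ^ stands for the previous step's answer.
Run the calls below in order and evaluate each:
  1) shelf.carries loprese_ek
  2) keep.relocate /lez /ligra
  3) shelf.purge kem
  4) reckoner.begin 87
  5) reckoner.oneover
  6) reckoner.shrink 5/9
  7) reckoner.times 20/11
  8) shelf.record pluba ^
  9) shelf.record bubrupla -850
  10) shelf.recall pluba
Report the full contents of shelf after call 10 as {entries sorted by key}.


Answer: {bubrupla=-850, gripodra=zu, kusmislist=-835, pluba=-2840/2871}

Derivation:
==> carries(k='loprese_ek')
<== no
==> relocate(s='/lez', d='/ligra')
<== ok
==> purge(k='kem')
<== flubraslorn
==> begin(x='87')
<== 87
==> oneover()
<== 1/87
==> shrink(x='5/9')
<== -142/261
==> times(x='20/11')
<== -2840/2871
==> record(k='pluba', v='^')
<== nil
==> record(k='bubrupla', v='-850')
<== nil
==> recall(k='pluba')
<== -2840/2871


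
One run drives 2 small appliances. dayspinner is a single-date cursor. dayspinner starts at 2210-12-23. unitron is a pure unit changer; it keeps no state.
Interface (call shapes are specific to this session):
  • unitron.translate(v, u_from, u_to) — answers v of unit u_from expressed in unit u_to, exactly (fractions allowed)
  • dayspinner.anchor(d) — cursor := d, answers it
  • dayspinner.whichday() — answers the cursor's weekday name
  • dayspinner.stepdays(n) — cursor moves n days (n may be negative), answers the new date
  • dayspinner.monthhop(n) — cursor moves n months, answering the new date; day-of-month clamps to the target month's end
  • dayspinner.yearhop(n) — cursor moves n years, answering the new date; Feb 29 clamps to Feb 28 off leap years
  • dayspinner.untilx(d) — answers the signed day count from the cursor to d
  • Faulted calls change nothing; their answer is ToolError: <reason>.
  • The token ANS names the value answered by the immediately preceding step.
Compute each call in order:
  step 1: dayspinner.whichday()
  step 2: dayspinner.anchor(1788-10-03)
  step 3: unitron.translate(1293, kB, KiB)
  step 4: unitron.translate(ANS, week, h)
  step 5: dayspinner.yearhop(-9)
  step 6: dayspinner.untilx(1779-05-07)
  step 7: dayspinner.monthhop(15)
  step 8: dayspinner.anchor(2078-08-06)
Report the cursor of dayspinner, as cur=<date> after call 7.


Answer: cur=1781-01-03

Derivation:
-- 1. whichday() -> Sunday
-- 2. anchor(d=1788-10-03) -> 1788-10-03
-- 3. translate(v=1293, u_from=kB, u_to=KiB) -> 161625/128
-- 4. translate(v=ANS, u_from=week, u_to=h) -> 3394125/16
-- 5. yearhop(n=-9) -> 1779-10-03
-- 6. untilx(d=1779-05-07) -> -149
-- 7. monthhop(n=15) -> 1781-01-03
-- 8. anchor(d=2078-08-06) -> 2078-08-06


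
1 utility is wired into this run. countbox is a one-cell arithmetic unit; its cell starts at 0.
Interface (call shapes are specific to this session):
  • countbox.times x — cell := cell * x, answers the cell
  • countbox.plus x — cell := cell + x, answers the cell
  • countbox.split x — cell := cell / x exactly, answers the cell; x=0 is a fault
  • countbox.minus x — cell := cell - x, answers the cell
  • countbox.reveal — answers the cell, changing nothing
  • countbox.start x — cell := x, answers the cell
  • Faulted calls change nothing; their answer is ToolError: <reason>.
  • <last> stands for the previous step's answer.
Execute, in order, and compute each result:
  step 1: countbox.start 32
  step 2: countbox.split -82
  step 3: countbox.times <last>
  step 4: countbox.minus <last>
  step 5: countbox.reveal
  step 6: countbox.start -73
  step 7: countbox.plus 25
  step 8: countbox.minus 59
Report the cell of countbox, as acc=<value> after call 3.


Answer: acc=256/1681

Derivation:
// countbox.start(x='32') => 32
// countbox.split(x='-82') => -16/41
// countbox.times(x='<last>') => 256/1681
// countbox.minus(x='<last>') => 0
// countbox.reveal() => 0
// countbox.start(x='-73') => -73
// countbox.plus(x='25') => -48
// countbox.minus(x='59') => -107
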